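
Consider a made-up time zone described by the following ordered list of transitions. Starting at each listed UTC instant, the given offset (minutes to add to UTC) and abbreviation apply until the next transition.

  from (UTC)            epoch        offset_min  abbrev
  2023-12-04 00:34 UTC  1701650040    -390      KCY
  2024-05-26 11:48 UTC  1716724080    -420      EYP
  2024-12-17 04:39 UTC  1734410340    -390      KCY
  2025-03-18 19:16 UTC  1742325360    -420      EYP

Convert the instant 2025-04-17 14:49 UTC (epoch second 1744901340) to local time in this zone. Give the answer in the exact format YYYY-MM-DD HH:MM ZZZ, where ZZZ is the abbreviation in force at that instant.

Query: 2025-04-17 14:49 UTC
Rule 4/4 (EYP, -07:00): 2025-03-18 19:16 UTC ≤ query < +∞
14·60 + 49 - 420 = 469 min
469 = 0·1440 + 469; 469 = 7·60 + 49 → 07:49, same day
→ 2025-04-17 07:49 EYP

2025-04-17 07:49 EYP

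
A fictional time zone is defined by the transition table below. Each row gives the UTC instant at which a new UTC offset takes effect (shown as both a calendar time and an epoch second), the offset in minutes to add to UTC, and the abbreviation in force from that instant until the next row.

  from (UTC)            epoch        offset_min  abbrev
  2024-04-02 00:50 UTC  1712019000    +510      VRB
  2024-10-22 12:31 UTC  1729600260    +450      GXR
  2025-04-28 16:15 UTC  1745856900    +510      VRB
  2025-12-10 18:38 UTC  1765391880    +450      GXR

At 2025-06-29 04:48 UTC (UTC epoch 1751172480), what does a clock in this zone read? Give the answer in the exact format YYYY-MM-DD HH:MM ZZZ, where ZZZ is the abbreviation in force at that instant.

Query: 2025-06-29 04:48 UTC
Rule 3/4 (VRB, +08:30): 2025-04-28 16:15 UTC ≤ query < 2025-12-10 18:38 UTC
4·60 + 48 + 510 = 798 min
798 = 0·1440 + 798; 798 = 13·60 + 18 → 13:18, same day
→ 2025-06-29 13:18 VRB

2025-06-29 13:18 VRB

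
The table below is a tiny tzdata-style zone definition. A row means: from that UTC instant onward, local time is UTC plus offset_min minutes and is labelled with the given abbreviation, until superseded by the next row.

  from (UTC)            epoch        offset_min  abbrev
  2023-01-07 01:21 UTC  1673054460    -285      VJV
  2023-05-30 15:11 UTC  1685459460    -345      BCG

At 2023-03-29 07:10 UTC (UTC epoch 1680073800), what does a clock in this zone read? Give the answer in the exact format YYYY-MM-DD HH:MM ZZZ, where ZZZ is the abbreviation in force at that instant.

Query: 2023-03-29 07:10 UTC
Rule 1/2 (VJV, -04:45): 2023-01-07 01:21 UTC ≤ query < 2023-05-30 15:11 UTC
7·60 + 10 - 285 = 145 min
145 = 0·1440 + 145; 145 = 2·60 + 25 → 02:25, same day
→ 2023-03-29 02:25 VJV

2023-03-29 02:25 VJV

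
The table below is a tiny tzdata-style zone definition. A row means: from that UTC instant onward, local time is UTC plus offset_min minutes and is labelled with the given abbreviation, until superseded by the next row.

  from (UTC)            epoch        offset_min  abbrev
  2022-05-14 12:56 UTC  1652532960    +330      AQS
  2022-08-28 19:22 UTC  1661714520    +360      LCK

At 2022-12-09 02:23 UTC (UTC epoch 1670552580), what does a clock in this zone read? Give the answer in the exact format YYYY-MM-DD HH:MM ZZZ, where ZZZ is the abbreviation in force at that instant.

2022-12-09 08:23 LCK

Query: 2022-12-09 02:23 UTC
Rule 2/2 (LCK, +06:00): 2022-08-28 19:22 UTC ≤ query < +∞
2·60 + 23 + 360 = 503 min
503 = 0·1440 + 503; 503 = 8·60 + 23 → 08:23, same day
→ 2022-12-09 08:23 LCK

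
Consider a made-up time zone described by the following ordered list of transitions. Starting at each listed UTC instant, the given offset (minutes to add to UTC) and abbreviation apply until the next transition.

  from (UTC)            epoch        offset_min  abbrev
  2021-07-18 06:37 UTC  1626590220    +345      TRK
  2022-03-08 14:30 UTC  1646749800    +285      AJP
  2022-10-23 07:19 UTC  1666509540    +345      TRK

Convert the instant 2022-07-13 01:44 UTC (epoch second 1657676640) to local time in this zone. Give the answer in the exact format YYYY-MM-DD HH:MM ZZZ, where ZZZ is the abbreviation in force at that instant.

2022-07-13 06:29 AJP

Query: 2022-07-13 01:44 UTC
Rule 2/3 (AJP, +04:45): 2022-03-08 14:30 UTC ≤ query < 2022-10-23 07:19 UTC
1·60 + 44 + 285 = 389 min
389 = 0·1440 + 389; 389 = 6·60 + 29 → 06:29, same day
→ 2022-07-13 06:29 AJP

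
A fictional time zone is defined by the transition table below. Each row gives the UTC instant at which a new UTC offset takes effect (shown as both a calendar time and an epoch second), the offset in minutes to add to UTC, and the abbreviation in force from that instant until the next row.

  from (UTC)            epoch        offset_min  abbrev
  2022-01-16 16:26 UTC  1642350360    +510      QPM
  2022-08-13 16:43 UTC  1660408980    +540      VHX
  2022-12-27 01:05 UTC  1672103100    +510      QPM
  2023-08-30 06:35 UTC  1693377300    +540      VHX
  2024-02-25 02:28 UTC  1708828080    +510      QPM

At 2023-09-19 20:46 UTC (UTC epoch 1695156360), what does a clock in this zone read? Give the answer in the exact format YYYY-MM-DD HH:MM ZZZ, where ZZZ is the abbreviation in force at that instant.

Query: 2023-09-19 20:46 UTC
Rule 4/5 (VHX, +09:00): 2023-08-30 06:35 UTC ≤ query < 2024-02-25 02:28 UTC
20·60 + 46 + 540 = 1786 min
1786 = 1·1440 + 346; 346 = 5·60 + 46 → 05:46, 2023-09-19 + 1 day = 2023-09-20
→ 2023-09-20 05:46 VHX

2023-09-20 05:46 VHX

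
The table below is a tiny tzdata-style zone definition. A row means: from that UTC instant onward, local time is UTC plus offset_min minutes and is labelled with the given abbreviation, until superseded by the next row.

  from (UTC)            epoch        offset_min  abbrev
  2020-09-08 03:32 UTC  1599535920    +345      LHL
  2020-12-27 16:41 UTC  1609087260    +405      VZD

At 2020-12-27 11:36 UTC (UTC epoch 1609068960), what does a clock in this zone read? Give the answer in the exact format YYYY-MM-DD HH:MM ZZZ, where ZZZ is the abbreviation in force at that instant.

2020-12-27 17:21 LHL

Query: 2020-12-27 11:36 UTC
Rule 1/2 (LHL, +05:45): 2020-09-08 03:32 UTC ≤ query < 2020-12-27 16:41 UTC
11·60 + 36 + 345 = 1041 min
1041 = 0·1440 + 1041; 1041 = 17·60 + 21 → 17:21, same day
→ 2020-12-27 17:21 LHL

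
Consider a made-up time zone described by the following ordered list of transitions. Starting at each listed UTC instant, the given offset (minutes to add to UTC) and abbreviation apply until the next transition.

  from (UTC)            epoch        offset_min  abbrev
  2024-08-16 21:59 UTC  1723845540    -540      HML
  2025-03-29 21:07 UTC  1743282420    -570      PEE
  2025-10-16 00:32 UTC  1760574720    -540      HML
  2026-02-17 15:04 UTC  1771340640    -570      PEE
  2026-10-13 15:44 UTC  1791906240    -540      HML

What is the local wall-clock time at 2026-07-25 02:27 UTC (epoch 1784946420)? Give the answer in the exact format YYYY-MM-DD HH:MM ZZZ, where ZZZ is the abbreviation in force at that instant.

2026-07-24 16:57 PEE

Query: 2026-07-25 02:27 UTC
Rule 4/5 (PEE, -09:30): 2026-02-17 15:04 UTC ≤ query < 2026-10-13 15:44 UTC
2·60 + 27 - 570 = -423 min
-423 = -1·1440 + 1017; 1017 = 16·60 + 57 → 16:57, 2026-07-25 - 1 day = 2026-07-24
→ 2026-07-24 16:57 PEE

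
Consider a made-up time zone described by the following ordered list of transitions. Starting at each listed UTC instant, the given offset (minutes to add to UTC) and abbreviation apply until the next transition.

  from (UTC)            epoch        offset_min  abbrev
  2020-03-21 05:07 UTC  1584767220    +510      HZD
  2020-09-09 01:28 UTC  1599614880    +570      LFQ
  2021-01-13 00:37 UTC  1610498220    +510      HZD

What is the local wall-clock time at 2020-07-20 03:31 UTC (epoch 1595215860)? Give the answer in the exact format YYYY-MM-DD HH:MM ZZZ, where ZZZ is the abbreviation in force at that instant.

2020-07-20 12:01 HZD

Query: 2020-07-20 03:31 UTC
Rule 1/3 (HZD, +08:30): 2020-03-21 05:07 UTC ≤ query < 2020-09-09 01:28 UTC
3·60 + 31 + 510 = 721 min
721 = 0·1440 + 721; 721 = 12·60 + 1 → 12:01, same day
→ 2020-07-20 12:01 HZD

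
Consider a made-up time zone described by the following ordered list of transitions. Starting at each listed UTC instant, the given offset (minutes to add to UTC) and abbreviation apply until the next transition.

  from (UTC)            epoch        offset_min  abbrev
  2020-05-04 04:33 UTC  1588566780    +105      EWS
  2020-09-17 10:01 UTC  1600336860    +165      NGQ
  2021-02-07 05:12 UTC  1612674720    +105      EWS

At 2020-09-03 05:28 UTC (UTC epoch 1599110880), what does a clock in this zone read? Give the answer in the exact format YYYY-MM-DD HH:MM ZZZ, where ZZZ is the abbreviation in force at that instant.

2020-09-03 07:13 EWS

Query: 2020-09-03 05:28 UTC
Rule 1/3 (EWS, +01:45): 2020-05-04 04:33 UTC ≤ query < 2020-09-17 10:01 UTC
5·60 + 28 + 105 = 433 min
433 = 0·1440 + 433; 433 = 7·60 + 13 → 07:13, same day
→ 2020-09-03 07:13 EWS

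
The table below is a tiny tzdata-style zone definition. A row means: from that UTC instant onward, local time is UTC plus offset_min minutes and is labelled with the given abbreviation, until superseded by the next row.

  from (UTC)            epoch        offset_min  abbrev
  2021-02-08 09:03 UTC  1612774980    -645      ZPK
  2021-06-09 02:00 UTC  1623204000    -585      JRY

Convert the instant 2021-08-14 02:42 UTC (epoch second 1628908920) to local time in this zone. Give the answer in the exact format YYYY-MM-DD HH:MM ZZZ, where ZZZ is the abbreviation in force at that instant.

2021-08-13 16:57 JRY

Query: 2021-08-14 02:42 UTC
Rule 2/2 (JRY, -09:45): 2021-06-09 02:00 UTC ≤ query < +∞
2·60 + 42 - 585 = -423 min
-423 = -1·1440 + 1017; 1017 = 16·60 + 57 → 16:57, 2021-08-14 - 1 day = 2021-08-13
→ 2021-08-13 16:57 JRY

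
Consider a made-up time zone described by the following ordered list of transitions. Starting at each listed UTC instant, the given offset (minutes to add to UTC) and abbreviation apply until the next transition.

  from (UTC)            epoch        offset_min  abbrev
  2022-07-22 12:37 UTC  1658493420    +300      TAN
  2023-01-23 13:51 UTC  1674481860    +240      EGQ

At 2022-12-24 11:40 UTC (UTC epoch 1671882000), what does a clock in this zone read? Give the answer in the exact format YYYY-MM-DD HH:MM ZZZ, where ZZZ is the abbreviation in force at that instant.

2022-12-24 16:40 TAN

Query: 2022-12-24 11:40 UTC
Rule 1/2 (TAN, +05:00): 2022-07-22 12:37 UTC ≤ query < 2023-01-23 13:51 UTC
11·60 + 40 + 300 = 1000 min
1000 = 0·1440 + 1000; 1000 = 16·60 + 40 → 16:40, same day
→ 2022-12-24 16:40 TAN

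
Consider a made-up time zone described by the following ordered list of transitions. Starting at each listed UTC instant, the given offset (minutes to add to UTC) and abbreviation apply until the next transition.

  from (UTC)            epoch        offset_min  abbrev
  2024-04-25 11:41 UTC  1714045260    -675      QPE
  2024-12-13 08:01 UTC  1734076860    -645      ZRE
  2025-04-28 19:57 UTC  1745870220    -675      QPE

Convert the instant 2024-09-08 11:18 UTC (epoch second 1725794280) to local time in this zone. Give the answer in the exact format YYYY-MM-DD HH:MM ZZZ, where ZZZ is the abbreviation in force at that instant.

Query: 2024-09-08 11:18 UTC
Rule 1/3 (QPE, -11:15): 2024-04-25 11:41 UTC ≤ query < 2024-12-13 08:01 UTC
11·60 + 18 - 675 = 3 min
3 = 0·1440 + 3; 3 = 0·60 + 3 → 00:03, same day
→ 2024-09-08 00:03 QPE

2024-09-08 00:03 QPE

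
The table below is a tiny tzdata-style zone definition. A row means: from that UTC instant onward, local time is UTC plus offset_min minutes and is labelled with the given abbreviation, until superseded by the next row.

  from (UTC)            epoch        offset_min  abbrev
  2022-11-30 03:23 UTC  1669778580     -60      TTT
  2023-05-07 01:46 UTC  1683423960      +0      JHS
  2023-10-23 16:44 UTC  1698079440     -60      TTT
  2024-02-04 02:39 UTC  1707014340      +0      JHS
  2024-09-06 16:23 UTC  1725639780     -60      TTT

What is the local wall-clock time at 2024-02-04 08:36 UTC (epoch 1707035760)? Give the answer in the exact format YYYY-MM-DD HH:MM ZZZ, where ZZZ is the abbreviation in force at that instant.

Query: 2024-02-04 08:36 UTC
Rule 4/5 (JHS, +00:00): 2024-02-04 02:39 UTC ≤ query < 2024-09-06 16:23 UTC
8·60 + 36 + 0 = 516 min
516 = 0·1440 + 516; 516 = 8·60 + 36 → 08:36, same day
→ 2024-02-04 08:36 JHS

2024-02-04 08:36 JHS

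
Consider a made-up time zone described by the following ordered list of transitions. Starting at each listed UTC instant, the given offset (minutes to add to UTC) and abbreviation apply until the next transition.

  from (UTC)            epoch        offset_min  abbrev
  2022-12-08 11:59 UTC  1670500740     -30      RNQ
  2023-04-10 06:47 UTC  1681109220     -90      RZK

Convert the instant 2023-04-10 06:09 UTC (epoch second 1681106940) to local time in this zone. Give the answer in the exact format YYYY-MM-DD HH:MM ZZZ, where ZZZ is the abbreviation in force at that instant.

Query: 2023-04-10 06:09 UTC
Rule 1/2 (RNQ, -00:30): 2022-12-08 11:59 UTC ≤ query < 2023-04-10 06:47 UTC
6·60 + 9 - 30 = 339 min
339 = 0·1440 + 339; 339 = 5·60 + 39 → 05:39, same day
→ 2023-04-10 05:39 RNQ

2023-04-10 05:39 RNQ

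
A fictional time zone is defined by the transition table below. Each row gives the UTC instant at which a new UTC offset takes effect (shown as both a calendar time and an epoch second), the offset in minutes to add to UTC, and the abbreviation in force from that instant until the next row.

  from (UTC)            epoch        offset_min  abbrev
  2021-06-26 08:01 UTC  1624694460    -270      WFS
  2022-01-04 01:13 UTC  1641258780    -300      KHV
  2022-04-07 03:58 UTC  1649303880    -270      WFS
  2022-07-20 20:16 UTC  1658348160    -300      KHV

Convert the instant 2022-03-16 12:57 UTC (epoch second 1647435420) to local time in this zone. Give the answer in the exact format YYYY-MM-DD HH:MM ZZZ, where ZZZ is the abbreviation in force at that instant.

2022-03-16 07:57 KHV

Query: 2022-03-16 12:57 UTC
Rule 2/4 (KHV, -05:00): 2022-01-04 01:13 UTC ≤ query < 2022-04-07 03:58 UTC
12·60 + 57 - 300 = 477 min
477 = 0·1440 + 477; 477 = 7·60 + 57 → 07:57, same day
→ 2022-03-16 07:57 KHV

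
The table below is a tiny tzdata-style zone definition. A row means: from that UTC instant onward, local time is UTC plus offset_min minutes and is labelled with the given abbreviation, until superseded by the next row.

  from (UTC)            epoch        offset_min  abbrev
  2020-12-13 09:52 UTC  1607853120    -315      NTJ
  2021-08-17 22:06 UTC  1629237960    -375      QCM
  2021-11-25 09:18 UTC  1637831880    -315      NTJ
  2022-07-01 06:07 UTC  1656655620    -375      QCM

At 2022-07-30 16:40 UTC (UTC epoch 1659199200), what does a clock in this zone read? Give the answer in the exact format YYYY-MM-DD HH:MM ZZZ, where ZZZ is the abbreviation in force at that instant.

2022-07-30 10:25 QCM

Query: 2022-07-30 16:40 UTC
Rule 4/4 (QCM, -06:15): 2022-07-01 06:07 UTC ≤ query < +∞
16·60 + 40 - 375 = 625 min
625 = 0·1440 + 625; 625 = 10·60 + 25 → 10:25, same day
→ 2022-07-30 10:25 QCM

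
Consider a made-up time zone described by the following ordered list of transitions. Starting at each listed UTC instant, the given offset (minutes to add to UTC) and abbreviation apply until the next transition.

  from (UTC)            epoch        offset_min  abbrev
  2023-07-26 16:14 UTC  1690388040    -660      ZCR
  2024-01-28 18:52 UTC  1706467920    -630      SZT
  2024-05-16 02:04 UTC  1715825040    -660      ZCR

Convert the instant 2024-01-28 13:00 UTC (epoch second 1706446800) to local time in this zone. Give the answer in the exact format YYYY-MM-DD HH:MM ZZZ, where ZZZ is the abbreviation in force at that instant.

2024-01-28 02:00 ZCR

Query: 2024-01-28 13:00 UTC
Rule 1/3 (ZCR, -11:00): 2023-07-26 16:14 UTC ≤ query < 2024-01-28 18:52 UTC
13·60 + 0 - 660 = 120 min
120 = 0·1440 + 120; 120 = 2·60 + 0 → 02:00, same day
→ 2024-01-28 02:00 ZCR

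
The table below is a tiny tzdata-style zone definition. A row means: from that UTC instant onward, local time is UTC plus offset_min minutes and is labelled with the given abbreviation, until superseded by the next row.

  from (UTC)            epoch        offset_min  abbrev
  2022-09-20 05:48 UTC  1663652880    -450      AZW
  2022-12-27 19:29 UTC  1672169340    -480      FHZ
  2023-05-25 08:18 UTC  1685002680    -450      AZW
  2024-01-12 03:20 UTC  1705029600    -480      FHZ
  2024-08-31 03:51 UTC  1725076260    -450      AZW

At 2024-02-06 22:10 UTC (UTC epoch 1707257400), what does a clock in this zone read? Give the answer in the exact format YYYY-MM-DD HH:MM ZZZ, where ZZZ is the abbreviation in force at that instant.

2024-02-06 14:10 FHZ

Query: 2024-02-06 22:10 UTC
Rule 4/5 (FHZ, -08:00): 2024-01-12 03:20 UTC ≤ query < 2024-08-31 03:51 UTC
22·60 + 10 - 480 = 850 min
850 = 0·1440 + 850; 850 = 14·60 + 10 → 14:10, same day
→ 2024-02-06 14:10 FHZ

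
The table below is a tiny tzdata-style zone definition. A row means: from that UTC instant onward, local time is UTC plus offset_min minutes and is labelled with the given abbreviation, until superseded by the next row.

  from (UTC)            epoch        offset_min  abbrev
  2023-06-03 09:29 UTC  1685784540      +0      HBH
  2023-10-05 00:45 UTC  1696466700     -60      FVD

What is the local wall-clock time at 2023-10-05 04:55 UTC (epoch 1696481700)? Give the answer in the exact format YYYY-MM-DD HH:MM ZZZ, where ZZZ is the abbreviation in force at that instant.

2023-10-05 03:55 FVD

Query: 2023-10-05 04:55 UTC
Rule 2/2 (FVD, -01:00): 2023-10-05 00:45 UTC ≤ query < +∞
4·60 + 55 - 60 = 235 min
235 = 0·1440 + 235; 235 = 3·60 + 55 → 03:55, same day
→ 2023-10-05 03:55 FVD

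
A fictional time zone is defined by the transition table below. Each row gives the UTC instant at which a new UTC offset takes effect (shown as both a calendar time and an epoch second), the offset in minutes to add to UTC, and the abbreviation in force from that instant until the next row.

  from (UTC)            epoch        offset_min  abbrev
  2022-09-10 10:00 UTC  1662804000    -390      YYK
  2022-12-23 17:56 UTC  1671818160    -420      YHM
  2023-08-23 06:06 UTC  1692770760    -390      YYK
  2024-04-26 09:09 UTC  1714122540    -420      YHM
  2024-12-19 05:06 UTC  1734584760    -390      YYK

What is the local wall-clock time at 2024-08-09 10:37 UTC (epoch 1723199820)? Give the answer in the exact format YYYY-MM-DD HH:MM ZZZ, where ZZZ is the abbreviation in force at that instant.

Query: 2024-08-09 10:37 UTC
Rule 4/5 (YHM, -07:00): 2024-04-26 09:09 UTC ≤ query < 2024-12-19 05:06 UTC
10·60 + 37 - 420 = 217 min
217 = 0·1440 + 217; 217 = 3·60 + 37 → 03:37, same day
→ 2024-08-09 03:37 YHM

2024-08-09 03:37 YHM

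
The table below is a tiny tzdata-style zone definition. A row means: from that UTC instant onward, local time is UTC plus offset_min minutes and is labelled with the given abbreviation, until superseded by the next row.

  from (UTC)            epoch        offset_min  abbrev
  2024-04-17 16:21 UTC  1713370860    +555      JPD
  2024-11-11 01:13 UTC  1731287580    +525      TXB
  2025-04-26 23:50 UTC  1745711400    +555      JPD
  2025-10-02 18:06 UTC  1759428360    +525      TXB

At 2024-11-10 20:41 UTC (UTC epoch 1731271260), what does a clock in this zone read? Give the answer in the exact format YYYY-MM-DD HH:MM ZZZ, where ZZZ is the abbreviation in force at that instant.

2024-11-11 05:56 JPD

Query: 2024-11-10 20:41 UTC
Rule 1/4 (JPD, +09:15): 2024-04-17 16:21 UTC ≤ query < 2024-11-11 01:13 UTC
20·60 + 41 + 555 = 1796 min
1796 = 1·1440 + 356; 356 = 5·60 + 56 → 05:56, 2024-11-10 + 1 day = 2024-11-11
→ 2024-11-11 05:56 JPD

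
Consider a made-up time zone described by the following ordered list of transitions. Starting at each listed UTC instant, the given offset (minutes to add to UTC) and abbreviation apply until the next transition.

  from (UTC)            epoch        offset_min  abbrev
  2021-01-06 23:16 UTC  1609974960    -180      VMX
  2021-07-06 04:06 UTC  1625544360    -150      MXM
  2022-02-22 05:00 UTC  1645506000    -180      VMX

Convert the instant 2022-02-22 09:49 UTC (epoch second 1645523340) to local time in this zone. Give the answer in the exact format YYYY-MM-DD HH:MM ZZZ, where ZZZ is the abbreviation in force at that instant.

2022-02-22 06:49 VMX

Query: 2022-02-22 09:49 UTC
Rule 3/3 (VMX, -03:00): 2022-02-22 05:00 UTC ≤ query < +∞
9·60 + 49 - 180 = 409 min
409 = 0·1440 + 409; 409 = 6·60 + 49 → 06:49, same day
→ 2022-02-22 06:49 VMX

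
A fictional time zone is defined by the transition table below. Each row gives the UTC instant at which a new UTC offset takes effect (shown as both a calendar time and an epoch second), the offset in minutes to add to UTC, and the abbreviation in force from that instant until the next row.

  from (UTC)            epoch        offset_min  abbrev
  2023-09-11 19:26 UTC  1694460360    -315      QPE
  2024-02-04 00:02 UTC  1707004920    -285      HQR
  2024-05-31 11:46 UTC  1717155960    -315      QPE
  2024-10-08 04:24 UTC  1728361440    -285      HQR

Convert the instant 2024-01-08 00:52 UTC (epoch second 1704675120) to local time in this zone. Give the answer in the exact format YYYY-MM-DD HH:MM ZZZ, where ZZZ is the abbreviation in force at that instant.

2024-01-07 19:37 QPE

Query: 2024-01-08 00:52 UTC
Rule 1/4 (QPE, -05:15): 2023-09-11 19:26 UTC ≤ query < 2024-02-04 00:02 UTC
0·60 + 52 - 315 = -263 min
-263 = -1·1440 + 1177; 1177 = 19·60 + 37 → 19:37, 2024-01-08 - 1 day = 2024-01-07
→ 2024-01-07 19:37 QPE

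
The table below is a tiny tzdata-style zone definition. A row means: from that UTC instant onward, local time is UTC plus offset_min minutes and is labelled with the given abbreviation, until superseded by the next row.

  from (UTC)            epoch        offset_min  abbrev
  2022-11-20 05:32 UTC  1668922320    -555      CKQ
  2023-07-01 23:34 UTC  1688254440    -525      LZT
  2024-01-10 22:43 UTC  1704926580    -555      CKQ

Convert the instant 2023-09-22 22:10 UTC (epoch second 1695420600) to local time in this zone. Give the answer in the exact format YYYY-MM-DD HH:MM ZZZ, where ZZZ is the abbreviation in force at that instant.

Query: 2023-09-22 22:10 UTC
Rule 2/3 (LZT, -08:45): 2023-07-01 23:34 UTC ≤ query < 2024-01-10 22:43 UTC
22·60 + 10 - 525 = 805 min
805 = 0·1440 + 805; 805 = 13·60 + 25 → 13:25, same day
→ 2023-09-22 13:25 LZT

2023-09-22 13:25 LZT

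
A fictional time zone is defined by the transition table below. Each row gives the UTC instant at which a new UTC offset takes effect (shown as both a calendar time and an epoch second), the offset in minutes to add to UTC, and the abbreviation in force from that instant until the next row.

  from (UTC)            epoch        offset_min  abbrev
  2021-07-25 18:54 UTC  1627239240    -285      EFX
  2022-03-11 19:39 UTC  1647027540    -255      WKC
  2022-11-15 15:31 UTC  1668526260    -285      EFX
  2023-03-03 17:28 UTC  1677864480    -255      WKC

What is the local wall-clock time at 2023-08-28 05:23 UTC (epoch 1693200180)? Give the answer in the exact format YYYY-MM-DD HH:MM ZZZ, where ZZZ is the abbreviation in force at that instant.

Query: 2023-08-28 05:23 UTC
Rule 4/4 (WKC, -04:15): 2023-03-03 17:28 UTC ≤ query < +∞
5·60 + 23 - 255 = 68 min
68 = 0·1440 + 68; 68 = 1·60 + 8 → 01:08, same day
→ 2023-08-28 01:08 WKC

2023-08-28 01:08 WKC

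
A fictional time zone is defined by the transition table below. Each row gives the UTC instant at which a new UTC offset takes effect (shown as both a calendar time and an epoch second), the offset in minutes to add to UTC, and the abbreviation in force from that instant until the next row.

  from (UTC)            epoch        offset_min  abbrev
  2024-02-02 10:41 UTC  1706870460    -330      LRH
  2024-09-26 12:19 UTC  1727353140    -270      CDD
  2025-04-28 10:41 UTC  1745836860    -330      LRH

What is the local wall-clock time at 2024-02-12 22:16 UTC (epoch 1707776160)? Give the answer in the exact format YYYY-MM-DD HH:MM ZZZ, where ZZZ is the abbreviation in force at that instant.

Query: 2024-02-12 22:16 UTC
Rule 1/3 (LRH, -05:30): 2024-02-02 10:41 UTC ≤ query < 2024-09-26 12:19 UTC
22·60 + 16 - 330 = 1006 min
1006 = 0·1440 + 1006; 1006 = 16·60 + 46 → 16:46, same day
→ 2024-02-12 16:46 LRH

2024-02-12 16:46 LRH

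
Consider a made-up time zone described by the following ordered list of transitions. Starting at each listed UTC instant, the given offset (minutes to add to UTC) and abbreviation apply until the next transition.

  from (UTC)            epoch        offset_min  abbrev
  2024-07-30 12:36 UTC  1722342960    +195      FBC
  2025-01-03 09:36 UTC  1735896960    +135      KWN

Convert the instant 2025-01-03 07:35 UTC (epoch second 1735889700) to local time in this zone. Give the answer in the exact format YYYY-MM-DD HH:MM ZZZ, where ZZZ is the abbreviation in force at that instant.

Query: 2025-01-03 07:35 UTC
Rule 1/2 (FBC, +03:15): 2024-07-30 12:36 UTC ≤ query < 2025-01-03 09:36 UTC
7·60 + 35 + 195 = 650 min
650 = 0·1440 + 650; 650 = 10·60 + 50 → 10:50, same day
→ 2025-01-03 10:50 FBC

2025-01-03 10:50 FBC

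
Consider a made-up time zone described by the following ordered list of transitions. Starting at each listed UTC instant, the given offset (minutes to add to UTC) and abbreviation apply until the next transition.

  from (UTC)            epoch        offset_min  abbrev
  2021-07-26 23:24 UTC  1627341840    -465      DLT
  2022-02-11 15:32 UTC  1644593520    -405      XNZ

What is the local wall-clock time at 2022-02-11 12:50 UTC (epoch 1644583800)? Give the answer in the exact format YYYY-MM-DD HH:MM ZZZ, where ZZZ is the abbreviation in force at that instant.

Query: 2022-02-11 12:50 UTC
Rule 1/2 (DLT, -07:45): 2021-07-26 23:24 UTC ≤ query < 2022-02-11 15:32 UTC
12·60 + 50 - 465 = 305 min
305 = 0·1440 + 305; 305 = 5·60 + 5 → 05:05, same day
→ 2022-02-11 05:05 DLT

2022-02-11 05:05 DLT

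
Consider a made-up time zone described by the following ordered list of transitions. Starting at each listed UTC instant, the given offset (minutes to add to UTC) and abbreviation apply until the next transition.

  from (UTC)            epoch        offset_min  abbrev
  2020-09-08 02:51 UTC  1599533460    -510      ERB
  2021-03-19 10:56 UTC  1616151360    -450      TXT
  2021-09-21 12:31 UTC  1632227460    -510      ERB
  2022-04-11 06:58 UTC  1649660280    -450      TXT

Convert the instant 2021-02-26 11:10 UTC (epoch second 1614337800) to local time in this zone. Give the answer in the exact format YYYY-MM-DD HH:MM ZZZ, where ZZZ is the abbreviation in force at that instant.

2021-02-26 02:40 ERB

Query: 2021-02-26 11:10 UTC
Rule 1/4 (ERB, -08:30): 2020-09-08 02:51 UTC ≤ query < 2021-03-19 10:56 UTC
11·60 + 10 - 510 = 160 min
160 = 0·1440 + 160; 160 = 2·60 + 40 → 02:40, same day
→ 2021-02-26 02:40 ERB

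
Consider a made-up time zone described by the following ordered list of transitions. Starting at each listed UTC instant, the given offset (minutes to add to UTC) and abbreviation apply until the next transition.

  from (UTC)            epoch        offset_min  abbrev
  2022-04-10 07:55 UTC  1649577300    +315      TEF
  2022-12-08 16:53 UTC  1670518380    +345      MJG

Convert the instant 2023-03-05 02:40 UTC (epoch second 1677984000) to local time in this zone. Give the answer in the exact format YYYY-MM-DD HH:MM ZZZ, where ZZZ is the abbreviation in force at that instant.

Query: 2023-03-05 02:40 UTC
Rule 2/2 (MJG, +05:45): 2022-12-08 16:53 UTC ≤ query < +∞
2·60 + 40 + 345 = 505 min
505 = 0·1440 + 505; 505 = 8·60 + 25 → 08:25, same day
→ 2023-03-05 08:25 MJG

2023-03-05 08:25 MJG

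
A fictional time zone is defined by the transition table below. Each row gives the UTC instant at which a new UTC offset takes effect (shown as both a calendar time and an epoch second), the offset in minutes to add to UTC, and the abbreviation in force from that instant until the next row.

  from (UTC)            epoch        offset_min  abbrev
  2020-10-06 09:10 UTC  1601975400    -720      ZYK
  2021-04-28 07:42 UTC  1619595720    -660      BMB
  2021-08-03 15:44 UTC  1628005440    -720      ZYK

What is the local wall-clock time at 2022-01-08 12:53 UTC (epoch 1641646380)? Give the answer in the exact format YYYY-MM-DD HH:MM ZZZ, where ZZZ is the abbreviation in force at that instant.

2022-01-08 00:53 ZYK

Query: 2022-01-08 12:53 UTC
Rule 3/3 (ZYK, -12:00): 2021-08-03 15:44 UTC ≤ query < +∞
12·60 + 53 - 720 = 53 min
53 = 0·1440 + 53; 53 = 0·60 + 53 → 00:53, same day
→ 2022-01-08 00:53 ZYK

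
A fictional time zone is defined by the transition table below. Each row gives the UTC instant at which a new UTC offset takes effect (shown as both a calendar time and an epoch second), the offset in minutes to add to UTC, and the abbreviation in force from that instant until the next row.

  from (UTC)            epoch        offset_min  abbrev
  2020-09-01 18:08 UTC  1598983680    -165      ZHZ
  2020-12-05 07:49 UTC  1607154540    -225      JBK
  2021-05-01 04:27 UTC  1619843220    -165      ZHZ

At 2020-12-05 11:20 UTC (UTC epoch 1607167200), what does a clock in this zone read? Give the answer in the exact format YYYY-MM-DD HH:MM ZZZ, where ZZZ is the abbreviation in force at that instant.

Query: 2020-12-05 11:20 UTC
Rule 2/3 (JBK, -03:45): 2020-12-05 07:49 UTC ≤ query < 2021-05-01 04:27 UTC
11·60 + 20 - 225 = 455 min
455 = 0·1440 + 455; 455 = 7·60 + 35 → 07:35, same day
→ 2020-12-05 07:35 JBK

2020-12-05 07:35 JBK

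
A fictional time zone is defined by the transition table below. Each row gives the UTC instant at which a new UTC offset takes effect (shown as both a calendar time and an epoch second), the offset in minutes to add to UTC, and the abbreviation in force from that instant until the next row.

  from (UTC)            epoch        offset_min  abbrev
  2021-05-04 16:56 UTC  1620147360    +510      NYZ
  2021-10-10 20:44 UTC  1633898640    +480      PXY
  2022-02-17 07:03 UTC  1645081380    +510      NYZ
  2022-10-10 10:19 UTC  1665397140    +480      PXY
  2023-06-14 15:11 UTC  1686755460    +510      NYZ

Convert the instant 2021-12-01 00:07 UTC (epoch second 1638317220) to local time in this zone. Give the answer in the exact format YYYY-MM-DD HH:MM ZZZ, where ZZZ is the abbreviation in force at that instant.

Query: 2021-12-01 00:07 UTC
Rule 2/5 (PXY, +08:00): 2021-10-10 20:44 UTC ≤ query < 2022-02-17 07:03 UTC
0·60 + 7 + 480 = 487 min
487 = 0·1440 + 487; 487 = 8·60 + 7 → 08:07, same day
→ 2021-12-01 08:07 PXY

2021-12-01 08:07 PXY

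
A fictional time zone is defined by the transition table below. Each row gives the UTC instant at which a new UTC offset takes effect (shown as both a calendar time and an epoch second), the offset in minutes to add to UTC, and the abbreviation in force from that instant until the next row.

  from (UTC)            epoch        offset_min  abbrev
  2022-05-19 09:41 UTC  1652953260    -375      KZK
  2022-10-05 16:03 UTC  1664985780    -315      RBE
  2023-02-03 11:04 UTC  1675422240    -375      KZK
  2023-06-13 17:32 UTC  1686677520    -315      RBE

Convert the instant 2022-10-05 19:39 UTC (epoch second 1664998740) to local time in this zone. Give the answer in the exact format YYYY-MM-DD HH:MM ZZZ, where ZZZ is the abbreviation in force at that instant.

2022-10-05 14:24 RBE

Query: 2022-10-05 19:39 UTC
Rule 2/4 (RBE, -05:15): 2022-10-05 16:03 UTC ≤ query < 2023-02-03 11:04 UTC
19·60 + 39 - 315 = 864 min
864 = 0·1440 + 864; 864 = 14·60 + 24 → 14:24, same day
→ 2022-10-05 14:24 RBE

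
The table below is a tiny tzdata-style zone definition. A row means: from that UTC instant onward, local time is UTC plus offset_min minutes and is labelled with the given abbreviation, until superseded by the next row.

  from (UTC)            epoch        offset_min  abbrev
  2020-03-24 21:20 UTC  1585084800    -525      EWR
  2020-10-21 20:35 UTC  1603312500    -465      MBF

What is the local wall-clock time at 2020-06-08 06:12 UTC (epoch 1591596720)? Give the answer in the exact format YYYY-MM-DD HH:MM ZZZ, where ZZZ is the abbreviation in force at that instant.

2020-06-07 21:27 EWR

Query: 2020-06-08 06:12 UTC
Rule 1/2 (EWR, -08:45): 2020-03-24 21:20 UTC ≤ query < 2020-10-21 20:35 UTC
6·60 + 12 - 525 = -153 min
-153 = -1·1440 + 1287; 1287 = 21·60 + 27 → 21:27, 2020-06-08 - 1 day = 2020-06-07
→ 2020-06-07 21:27 EWR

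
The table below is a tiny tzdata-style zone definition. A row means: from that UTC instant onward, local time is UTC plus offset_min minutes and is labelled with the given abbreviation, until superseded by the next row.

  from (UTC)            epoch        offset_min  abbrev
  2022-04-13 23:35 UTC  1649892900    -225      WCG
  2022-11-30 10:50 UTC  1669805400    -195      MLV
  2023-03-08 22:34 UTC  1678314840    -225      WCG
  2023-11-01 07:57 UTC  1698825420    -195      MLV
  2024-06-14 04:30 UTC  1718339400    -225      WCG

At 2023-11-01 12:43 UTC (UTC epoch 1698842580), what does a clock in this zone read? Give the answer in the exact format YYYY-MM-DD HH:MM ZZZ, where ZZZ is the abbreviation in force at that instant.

Query: 2023-11-01 12:43 UTC
Rule 4/5 (MLV, -03:15): 2023-11-01 07:57 UTC ≤ query < 2024-06-14 04:30 UTC
12·60 + 43 - 195 = 568 min
568 = 0·1440 + 568; 568 = 9·60 + 28 → 09:28, same day
→ 2023-11-01 09:28 MLV

2023-11-01 09:28 MLV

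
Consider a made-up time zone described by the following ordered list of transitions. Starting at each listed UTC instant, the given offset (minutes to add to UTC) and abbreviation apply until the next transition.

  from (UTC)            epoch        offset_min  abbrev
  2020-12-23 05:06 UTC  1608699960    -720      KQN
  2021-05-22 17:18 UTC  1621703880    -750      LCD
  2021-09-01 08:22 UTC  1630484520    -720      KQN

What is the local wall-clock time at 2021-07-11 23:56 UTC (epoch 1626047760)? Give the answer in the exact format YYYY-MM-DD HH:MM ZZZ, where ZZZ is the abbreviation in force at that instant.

Query: 2021-07-11 23:56 UTC
Rule 2/3 (LCD, -12:30): 2021-05-22 17:18 UTC ≤ query < 2021-09-01 08:22 UTC
23·60 + 56 - 750 = 686 min
686 = 0·1440 + 686; 686 = 11·60 + 26 → 11:26, same day
→ 2021-07-11 11:26 LCD

2021-07-11 11:26 LCD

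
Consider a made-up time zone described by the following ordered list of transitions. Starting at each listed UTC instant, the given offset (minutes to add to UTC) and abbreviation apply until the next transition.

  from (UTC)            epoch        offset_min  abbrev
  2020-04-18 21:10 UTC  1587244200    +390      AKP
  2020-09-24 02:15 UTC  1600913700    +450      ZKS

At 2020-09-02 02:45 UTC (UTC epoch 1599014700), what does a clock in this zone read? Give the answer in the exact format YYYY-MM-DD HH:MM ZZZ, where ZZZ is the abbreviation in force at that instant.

Query: 2020-09-02 02:45 UTC
Rule 1/2 (AKP, +06:30): 2020-04-18 21:10 UTC ≤ query < 2020-09-24 02:15 UTC
2·60 + 45 + 390 = 555 min
555 = 0·1440 + 555; 555 = 9·60 + 15 → 09:15, same day
→ 2020-09-02 09:15 AKP

2020-09-02 09:15 AKP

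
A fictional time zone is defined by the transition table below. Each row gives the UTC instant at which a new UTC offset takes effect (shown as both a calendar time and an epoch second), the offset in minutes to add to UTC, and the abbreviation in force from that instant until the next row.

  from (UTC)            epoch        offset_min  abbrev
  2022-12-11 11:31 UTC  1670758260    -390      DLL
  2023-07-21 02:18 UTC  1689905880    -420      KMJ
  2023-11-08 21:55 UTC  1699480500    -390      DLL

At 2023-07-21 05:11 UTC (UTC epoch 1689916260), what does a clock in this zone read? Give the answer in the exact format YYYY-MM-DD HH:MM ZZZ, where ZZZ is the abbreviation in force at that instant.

2023-07-20 22:11 KMJ

Query: 2023-07-21 05:11 UTC
Rule 2/3 (KMJ, -07:00): 2023-07-21 02:18 UTC ≤ query < 2023-11-08 21:55 UTC
5·60 + 11 - 420 = -109 min
-109 = -1·1440 + 1331; 1331 = 22·60 + 11 → 22:11, 2023-07-21 - 1 day = 2023-07-20
→ 2023-07-20 22:11 KMJ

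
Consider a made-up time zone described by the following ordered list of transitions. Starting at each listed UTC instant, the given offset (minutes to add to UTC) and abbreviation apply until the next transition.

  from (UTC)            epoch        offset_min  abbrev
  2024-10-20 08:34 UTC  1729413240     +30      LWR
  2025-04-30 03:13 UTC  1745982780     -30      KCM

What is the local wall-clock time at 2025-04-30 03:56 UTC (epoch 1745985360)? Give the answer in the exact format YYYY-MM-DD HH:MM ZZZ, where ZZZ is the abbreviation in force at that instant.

2025-04-30 03:26 KCM

Query: 2025-04-30 03:56 UTC
Rule 2/2 (KCM, -00:30): 2025-04-30 03:13 UTC ≤ query < +∞
3·60 + 56 - 30 = 206 min
206 = 0·1440 + 206; 206 = 3·60 + 26 → 03:26, same day
→ 2025-04-30 03:26 KCM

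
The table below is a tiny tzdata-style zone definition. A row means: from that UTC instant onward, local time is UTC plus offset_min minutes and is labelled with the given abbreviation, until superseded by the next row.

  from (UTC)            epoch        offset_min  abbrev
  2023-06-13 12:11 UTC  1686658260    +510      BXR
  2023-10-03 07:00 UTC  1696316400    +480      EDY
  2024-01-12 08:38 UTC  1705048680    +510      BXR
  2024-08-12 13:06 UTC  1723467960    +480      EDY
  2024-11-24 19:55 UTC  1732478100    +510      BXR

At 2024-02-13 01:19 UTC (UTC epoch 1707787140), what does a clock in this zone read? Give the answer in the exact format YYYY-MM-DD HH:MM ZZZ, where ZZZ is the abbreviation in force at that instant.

Query: 2024-02-13 01:19 UTC
Rule 3/5 (BXR, +08:30): 2024-01-12 08:38 UTC ≤ query < 2024-08-12 13:06 UTC
1·60 + 19 + 510 = 589 min
589 = 0·1440 + 589; 589 = 9·60 + 49 → 09:49, same day
→ 2024-02-13 09:49 BXR

2024-02-13 09:49 BXR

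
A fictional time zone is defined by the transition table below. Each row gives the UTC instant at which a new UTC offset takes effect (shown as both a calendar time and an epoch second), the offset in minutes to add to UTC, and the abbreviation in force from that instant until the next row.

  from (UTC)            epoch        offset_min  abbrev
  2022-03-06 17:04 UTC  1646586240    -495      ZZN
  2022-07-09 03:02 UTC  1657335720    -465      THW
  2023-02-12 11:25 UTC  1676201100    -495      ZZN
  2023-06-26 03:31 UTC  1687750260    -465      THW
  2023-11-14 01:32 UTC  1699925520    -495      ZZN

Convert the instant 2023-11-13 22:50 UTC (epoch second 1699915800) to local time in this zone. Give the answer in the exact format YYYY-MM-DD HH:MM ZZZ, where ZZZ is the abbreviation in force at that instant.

2023-11-13 15:05 THW

Query: 2023-11-13 22:50 UTC
Rule 4/5 (THW, -07:45): 2023-06-26 03:31 UTC ≤ query < 2023-11-14 01:32 UTC
22·60 + 50 - 465 = 905 min
905 = 0·1440 + 905; 905 = 15·60 + 5 → 15:05, same day
→ 2023-11-13 15:05 THW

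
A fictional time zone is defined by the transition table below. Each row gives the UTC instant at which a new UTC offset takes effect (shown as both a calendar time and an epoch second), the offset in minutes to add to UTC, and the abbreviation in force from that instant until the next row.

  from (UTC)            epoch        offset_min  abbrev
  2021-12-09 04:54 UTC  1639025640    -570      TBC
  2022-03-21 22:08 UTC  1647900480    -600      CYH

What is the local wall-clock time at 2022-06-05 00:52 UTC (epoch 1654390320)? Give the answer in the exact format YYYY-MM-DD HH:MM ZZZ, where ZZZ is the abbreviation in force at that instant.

2022-06-04 14:52 CYH

Query: 2022-06-05 00:52 UTC
Rule 2/2 (CYH, -10:00): 2022-03-21 22:08 UTC ≤ query < +∞
0·60 + 52 - 600 = -548 min
-548 = -1·1440 + 892; 892 = 14·60 + 52 → 14:52, 2022-06-05 - 1 day = 2022-06-04
→ 2022-06-04 14:52 CYH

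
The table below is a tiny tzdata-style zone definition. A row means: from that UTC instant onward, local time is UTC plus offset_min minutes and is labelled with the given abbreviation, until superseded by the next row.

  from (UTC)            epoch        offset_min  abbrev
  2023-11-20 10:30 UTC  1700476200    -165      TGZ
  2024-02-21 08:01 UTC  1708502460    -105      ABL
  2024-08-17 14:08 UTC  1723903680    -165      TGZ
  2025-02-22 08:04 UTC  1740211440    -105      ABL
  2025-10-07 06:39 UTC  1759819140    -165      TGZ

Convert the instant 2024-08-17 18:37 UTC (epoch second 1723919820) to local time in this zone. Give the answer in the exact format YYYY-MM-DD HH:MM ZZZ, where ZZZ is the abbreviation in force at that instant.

Query: 2024-08-17 18:37 UTC
Rule 3/5 (TGZ, -02:45): 2024-08-17 14:08 UTC ≤ query < 2025-02-22 08:04 UTC
18·60 + 37 - 165 = 952 min
952 = 0·1440 + 952; 952 = 15·60 + 52 → 15:52, same day
→ 2024-08-17 15:52 TGZ

2024-08-17 15:52 TGZ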